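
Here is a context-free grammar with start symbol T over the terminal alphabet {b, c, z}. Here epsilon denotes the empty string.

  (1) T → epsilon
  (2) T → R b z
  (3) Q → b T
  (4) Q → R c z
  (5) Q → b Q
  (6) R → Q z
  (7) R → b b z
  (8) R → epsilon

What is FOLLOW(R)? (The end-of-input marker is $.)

FIRST(T): from T→epsilon we get {epsilon}; from T→R b z we get {b, c}. So FIRST(T) = {epsilon, b, c}.
FIRST(Q): from Q→b T we get {b}; from Q→R c z we get {b, c}; from Q→b Q we get {b}. So FIRST(Q) = {b, c}.
FIRST(R): from R→Q z we get {b, c}; from R→b b z we get {b}; from R→epsilon we get {epsilon}. So FIRST(R) = {epsilon, b, c}.
FOLLOW(T) includes $ since T is the start symbol.
FOLLOW(Q): in Q→b Q, the suffix after Q is empty (adds nothing new); in R→Q z, Q is followed by z with FIRST {z}. Thus FOLLOW(Q) = {z}.
FOLLOW(T): in Q→b T, the suffix after T is empty, so FOLLOW(T) ⊇ FOLLOW(Q) = {z}. Thus FOLLOW(T) = {$, z}.
FOLLOW(R): in T→R b z, R is followed by b z with FIRST {b}; in Q→R c z, R is followed by c z with FIRST {c}. Thus FOLLOW(R) = {b, c}.

{b, c}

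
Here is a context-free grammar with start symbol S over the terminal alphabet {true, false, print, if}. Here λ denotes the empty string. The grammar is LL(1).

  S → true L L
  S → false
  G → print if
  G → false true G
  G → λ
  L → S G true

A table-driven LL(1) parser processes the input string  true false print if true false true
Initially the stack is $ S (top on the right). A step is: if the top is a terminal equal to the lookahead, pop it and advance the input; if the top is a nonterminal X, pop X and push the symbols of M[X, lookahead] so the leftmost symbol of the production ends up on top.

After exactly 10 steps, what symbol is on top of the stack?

S

      Stack              Input                                  Action
   1  $ S                true false print if true false true $  expand S → true L L
   2  $ L L true         true false print if true false true $  match true
   3  $ L L              false print if true false true $       expand L → S G true
   4  $ L true G S       false print if true false true $       expand S → false
   5  $ L true G false   false print if true false true $       match false
   6  $ L true G         print if true false true $             expand G → print if
   7  $ L true if print  print if true false true $             match print
   8  $ L true if        if true false true $                   match if
   9  $ L true           true false true $                      match true
  10  $ L                false true $                           expand L → S G true
Stack after step 10: $ true G S (top = S).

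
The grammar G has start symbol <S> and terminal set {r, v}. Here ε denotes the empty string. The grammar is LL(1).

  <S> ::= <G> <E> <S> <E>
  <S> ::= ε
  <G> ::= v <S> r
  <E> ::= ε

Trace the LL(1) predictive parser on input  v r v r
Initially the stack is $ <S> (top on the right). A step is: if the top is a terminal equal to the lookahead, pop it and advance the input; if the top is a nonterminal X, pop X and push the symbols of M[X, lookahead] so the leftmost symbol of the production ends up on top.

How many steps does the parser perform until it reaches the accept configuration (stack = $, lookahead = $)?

15

step 1: stack=$ <S>  input=v r v r $  — expand <S> ::= <G> <E> <S> <E>
step 2: stack=$ <E> <S> <E> <G>  input=v r v r $  — expand <G> ::= v <S> r
step 3: stack=$ <E> <S> <E> r <S> v  input=v r v r $  — match v
step 4: stack=$ <E> <S> <E> r <S>  input=r v r $  — expand <S> ::= ε
step 5: stack=$ <E> <S> <E> r  input=r v r $  — match r
step 6: stack=$ <E> <S> <E>  input=v r $  — expand <E> ::= ε
step 7: stack=$ <E> <S>  input=v r $  — expand <S> ::= <G> <E> <S> <E>
step 8: stack=$ <E> <E> <S> <E> <G>  input=v r $  — expand <G> ::= v <S> r
step 9: stack=$ <E> <E> <S> <E> r <S> v  input=v r $  — match v
step 10: stack=$ <E> <E> <S> <E> r <S>  input=r $  — expand <S> ::= ε
step 11: stack=$ <E> <E> <S> <E> r  input=r $  — match r
step 12: stack=$ <E> <E> <S> <E>  input=$  — expand <E> ::= ε
step 13: stack=$ <E> <E> <S>  input=$  — expand <S> ::= ε
step 14: stack=$ <E> <E>  input=$  — expand <E> ::= ε
step 15: stack=$ <E>  input=$  — expand <E> ::= ε
Accept reached after 15 steps.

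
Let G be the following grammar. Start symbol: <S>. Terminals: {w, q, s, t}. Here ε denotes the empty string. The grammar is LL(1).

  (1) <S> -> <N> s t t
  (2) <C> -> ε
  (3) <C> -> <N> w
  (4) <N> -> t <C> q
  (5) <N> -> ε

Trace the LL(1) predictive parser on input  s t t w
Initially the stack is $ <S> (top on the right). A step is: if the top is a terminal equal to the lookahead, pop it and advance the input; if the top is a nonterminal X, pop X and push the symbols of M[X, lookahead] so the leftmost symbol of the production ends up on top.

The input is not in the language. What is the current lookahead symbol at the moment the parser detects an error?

w

     Stack        Input      Action
  1  $ <S>        s t t w $  expand <S> -> <N> s t t
  2  $ t t s <N>  s t t w $  expand <N> -> ε
  3  $ t t s      s t t w $  match s
  4  $ t t        t t w $    match t
  5  $ t          t w $      match t
  6  $            w $        error: stack empty but input remains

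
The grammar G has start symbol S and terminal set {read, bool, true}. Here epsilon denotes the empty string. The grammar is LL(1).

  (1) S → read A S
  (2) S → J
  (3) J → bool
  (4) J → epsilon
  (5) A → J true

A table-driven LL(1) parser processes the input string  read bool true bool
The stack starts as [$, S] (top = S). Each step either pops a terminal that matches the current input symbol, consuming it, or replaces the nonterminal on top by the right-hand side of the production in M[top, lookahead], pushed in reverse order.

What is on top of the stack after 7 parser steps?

step 1: stack=$ S  input=read bool true bool $  — expand S → read A S
step 2: stack=$ S A read  input=read bool true bool $  — match read
step 3: stack=$ S A  input=bool true bool $  — expand A → J true
step 4: stack=$ S true J  input=bool true bool $  — expand J → bool
step 5: stack=$ S true bool  input=bool true bool $  — match bool
step 6: stack=$ S true  input=true bool $  — match true
step 7: stack=$ S  input=bool $  — expand S → J
Stack after step 7: $ J (top = J).

J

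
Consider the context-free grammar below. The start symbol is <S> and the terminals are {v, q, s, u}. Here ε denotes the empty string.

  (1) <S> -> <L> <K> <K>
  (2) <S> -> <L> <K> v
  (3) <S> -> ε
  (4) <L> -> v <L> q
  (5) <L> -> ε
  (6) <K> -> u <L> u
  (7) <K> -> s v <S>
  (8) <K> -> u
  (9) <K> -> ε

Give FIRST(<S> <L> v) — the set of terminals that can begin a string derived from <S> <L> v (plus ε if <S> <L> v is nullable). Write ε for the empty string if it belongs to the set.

{s, u, v}

FIRST(<L>) = {ε, v}
FIRST(<K>) = {ε, s, u}
FIRST(<S>) = {ε, s, u, v}  (via <L> <K> <K>, <L> <K> v)
FIRST(<S> <L> v): take FIRST of each symbol in turn, carrying on past any symbol whose FIRST contains ε; result {s, u, v}.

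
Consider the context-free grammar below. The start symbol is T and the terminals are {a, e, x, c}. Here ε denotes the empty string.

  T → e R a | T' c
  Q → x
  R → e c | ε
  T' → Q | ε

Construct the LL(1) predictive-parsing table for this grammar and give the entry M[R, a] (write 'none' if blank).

R → ε

FIRST(Q): from Q→x we get {x}. So FIRST(Q) = {x}.
FIRST(R): from R→e c we get {e}; from R→ε we get {ε}. So FIRST(R) = {ε, e}.
FIRST(T'): from T'→Q we get {x}; from T'→ε we get {ε}. So FIRST(T') = {ε, x}.
FIRST(T): from T→e R a we get {e}; from T→T' c we get {c, x}. So FIRST(T) = {c, e, x}.
FOLLOW(T) includes $ since T is the start symbol.
FOLLOW(R): in T→e R a, R is followed by a with FIRST {a}. Thus FOLLOW(R) = {a}.
For R → e c: FIRST(e c) = {e}, so it goes in M[R, t] for t ∈ {e}.
For R → ε: FIRST(ε) = {ε}, so it goes in M[R, t] for t ∈ {}; since ε ∈ FIRST, also for every t ∈ FOLLOW(R) = {a}.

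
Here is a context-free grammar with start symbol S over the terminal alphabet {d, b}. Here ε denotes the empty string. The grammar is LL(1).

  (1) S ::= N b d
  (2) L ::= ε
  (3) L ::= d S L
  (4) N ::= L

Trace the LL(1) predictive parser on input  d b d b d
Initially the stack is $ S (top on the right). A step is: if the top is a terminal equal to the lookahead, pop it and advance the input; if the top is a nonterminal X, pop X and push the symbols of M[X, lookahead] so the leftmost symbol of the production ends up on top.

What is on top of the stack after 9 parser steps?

step 1: stack=$ S  input=d b d b d $  — expand S ::= N b d
step 2: stack=$ d b N  input=d b d b d $  — expand N ::= L
step 3: stack=$ d b L  input=d b d b d $  — expand L ::= d S L
step 4: stack=$ d b L S d  input=d b d b d $  — match d
step 5: stack=$ d b L S  input=b d b d $  — expand S ::= N b d
step 6: stack=$ d b L d b N  input=b d b d $  — expand N ::= L
step 7: stack=$ d b L d b L  input=b d b d $  — expand L ::= ε
step 8: stack=$ d b L d b  input=b d b d $  — match b
step 9: stack=$ d b L d  input=d b d $  — match d
Stack after step 9: $ d b L (top = L).

L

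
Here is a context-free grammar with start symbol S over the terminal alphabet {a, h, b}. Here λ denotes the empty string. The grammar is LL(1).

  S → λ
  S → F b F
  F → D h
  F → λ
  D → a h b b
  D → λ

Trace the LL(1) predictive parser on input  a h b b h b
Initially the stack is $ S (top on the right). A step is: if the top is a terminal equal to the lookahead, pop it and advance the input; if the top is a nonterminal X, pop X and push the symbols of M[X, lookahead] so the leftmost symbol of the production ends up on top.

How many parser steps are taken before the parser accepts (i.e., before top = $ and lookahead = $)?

      Stack            Input          Action
   1  $ S              a h b b h b $  expand S → F b F
   2  $ F b F          a h b b h b $  expand F → D h
   3  $ F b h D        a h b b h b $  expand D → a h b b
   4  $ F b h b b h a  a h b b h b $  match a
   5  $ F b h b b h    h b b h b $    match h
   6  $ F b h b b      b b h b $      match b
   7  $ F b h b        b h b $        match b
   8  $ F b h          h b $          match h
   9  $ F b            b $            match b
  10  $ F              $              expand F → λ
Accept reached after 10 steps.

10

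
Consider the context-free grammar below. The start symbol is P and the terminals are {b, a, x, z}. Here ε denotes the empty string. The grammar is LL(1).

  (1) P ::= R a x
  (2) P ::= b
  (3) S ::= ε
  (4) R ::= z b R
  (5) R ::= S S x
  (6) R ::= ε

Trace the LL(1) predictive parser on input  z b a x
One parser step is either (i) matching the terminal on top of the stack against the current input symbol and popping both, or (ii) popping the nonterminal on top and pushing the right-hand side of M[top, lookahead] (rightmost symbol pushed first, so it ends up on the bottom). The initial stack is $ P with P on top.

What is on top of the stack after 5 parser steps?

step 1: stack=$ P  input=z b a x $  — expand P ::= R a x
step 2: stack=$ x a R  input=z b a x $  — expand R ::= z b R
step 3: stack=$ x a R b z  input=z b a x $  — match z
step 4: stack=$ x a R b  input=b a x $  — match b
step 5: stack=$ x a R  input=a x $  — expand R ::= ε
Stack after step 5: $ x a (top = a).

a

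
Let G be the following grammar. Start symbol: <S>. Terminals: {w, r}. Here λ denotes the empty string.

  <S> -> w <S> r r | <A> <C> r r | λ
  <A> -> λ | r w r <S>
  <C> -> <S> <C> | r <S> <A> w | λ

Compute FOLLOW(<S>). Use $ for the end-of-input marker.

{$, r, w}

FIRST(<A>): from <A>->λ we get {λ}; from <A>->r w r <S> we get {r}. So FIRST(<A>) = {λ, r}.
FIRST(<S>): from <S>->w <S> r r we get {w}; from <S>-><A> <C> r r we get {r, w}; from <S>->λ we get {λ}. So FIRST(<S>) = {λ, r, w}.
FIRST(<C>): from <C>-><S> <C> we get {λ, r, w}; from <C>->r <S> <A> w we get {r}; from <C>->λ we get {λ}. So FIRST(<C>) = {λ, r, w}.
FOLLOW(<S>) includes $ since <S> is the start symbol.
FOLLOW(<A>): in <S>-><A> <C> r r, <A> is followed by <C> r r with FIRST {r, w}; in <C>->r <S> <A> w, <A> is followed by w with FIRST {w}. Thus FOLLOW(<A>) = {r, w}.
FOLLOW(<C>): in <S>-><A> <C> r r, <C> is followed by r r with FIRST {r}; in <C>-><S> <C>, the suffix after <C> is empty (adds nothing new). Thus FOLLOW(<C>) = {r}.
FOLLOW(<S>): in <S>->w <S> r r, <S> is followed by r r with FIRST {r}; in <A>->r w r <S>, the suffix after <S> is empty, so FOLLOW(<S>) ⊇ FOLLOW(<A>) = {r, w}; in <C>-><S> <C>, <S> is followed by <C> with FIRST {λ, r, w}; in <C>-><S> <C>, the suffix after <S> is nullable, so FOLLOW(<S>) ⊇ FOLLOW(<C>) = {r}; in <C>->r <S> <A> w, <S> is followed by <A> w with FIRST {r, w}. Thus FOLLOW(<S>) = {$, r, w}.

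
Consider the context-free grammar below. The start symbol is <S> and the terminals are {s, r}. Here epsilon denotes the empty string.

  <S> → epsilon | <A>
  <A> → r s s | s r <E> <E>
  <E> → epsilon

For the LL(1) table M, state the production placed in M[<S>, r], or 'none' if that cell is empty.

FIRST(<A>) = {r, s}
FIRST(<E>) = {epsilon}
FIRST(<S>) = {epsilon, r, s}  (via <A>)
FOLLOW(<S>) includes $ since <S> is the start symbol.
FOLLOW(<S>): <S> appears on no right-hand side. Thus FOLLOW(<S>) = {$}.
For <S> → epsilon: FIRST(epsilon) = {epsilon}, so it goes in M[<S>, t] for t ∈ {}; since epsilon ∈ FIRST, also for every t ∈ FOLLOW(<S>) = {$}.
For <S> → <A>: FIRST(<A>) = {r, s}, so it goes in M[<S>, t] for t ∈ {r, s}.

<S> → <A>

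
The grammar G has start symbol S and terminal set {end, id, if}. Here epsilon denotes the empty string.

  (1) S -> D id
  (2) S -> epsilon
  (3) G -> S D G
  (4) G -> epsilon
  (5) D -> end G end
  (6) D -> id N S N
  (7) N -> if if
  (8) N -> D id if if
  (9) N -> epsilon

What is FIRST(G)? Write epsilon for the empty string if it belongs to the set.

{epsilon, end, id}

FIRST(D) = {end, id}
FIRST(S) = {epsilon, end, id}  (via D id)
FIRST(N) = {epsilon, end, id, if}  (via D id if if)
FIRST(G) = {epsilon, end, id}  (via S D G)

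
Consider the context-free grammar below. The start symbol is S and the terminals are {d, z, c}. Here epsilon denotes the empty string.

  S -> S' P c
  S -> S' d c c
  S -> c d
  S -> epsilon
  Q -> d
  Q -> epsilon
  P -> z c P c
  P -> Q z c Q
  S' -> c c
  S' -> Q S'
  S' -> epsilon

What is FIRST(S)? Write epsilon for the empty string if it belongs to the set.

{epsilon, c, d, z}

FIRST(Q) = {epsilon, d}
FIRST(P) = {d, z}  (via Q z c Q)
FIRST(S') = {epsilon, c, d}  (via Q S')
FIRST(S) = {epsilon, c, d, z}  (via S' P c, S' d c c)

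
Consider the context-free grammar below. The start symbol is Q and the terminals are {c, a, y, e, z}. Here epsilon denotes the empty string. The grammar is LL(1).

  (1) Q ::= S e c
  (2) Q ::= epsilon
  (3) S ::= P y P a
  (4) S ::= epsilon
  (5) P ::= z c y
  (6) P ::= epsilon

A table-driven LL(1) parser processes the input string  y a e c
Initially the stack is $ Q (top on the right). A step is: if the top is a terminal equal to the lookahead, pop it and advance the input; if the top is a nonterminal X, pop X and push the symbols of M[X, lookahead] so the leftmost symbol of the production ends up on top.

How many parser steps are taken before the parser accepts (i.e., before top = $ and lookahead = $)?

     Stack          Input      Action
  1  $ Q            y a e c $  expand Q ::= S e c
  2  $ c e S        y a e c $  expand S ::= P y P a
  3  $ c e a P y P  y a e c $  expand P ::= epsilon
  4  $ c e a P y    y a e c $  match y
  5  $ c e a P      a e c $    expand P ::= epsilon
  6  $ c e a        a e c $    match a
  7  $ c e          e c $      match e
  8  $ c            c $        match c
Accept reached after 8 steps.

8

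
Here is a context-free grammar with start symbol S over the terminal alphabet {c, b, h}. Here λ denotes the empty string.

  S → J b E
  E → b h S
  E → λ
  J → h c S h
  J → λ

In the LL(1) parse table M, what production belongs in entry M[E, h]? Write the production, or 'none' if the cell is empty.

FIRST(E): from E→b h S we get {b}; from E→λ we get {λ}. So FIRST(E) = {λ, b}.
FIRST(J): from J→h c S h we get {h}; from J→λ we get {λ}. So FIRST(J) = {λ, h}.
FIRST(S): from S→J b E we get {b, h}. So FIRST(S) = {b, h}.
FOLLOW(S) includes $ since S is the start symbol.
FOLLOW(S): in E→b h S, the suffix after S is empty, so FOLLOW(S) ⊇ FOLLOW(E) = {$, h}; in J→h c S h, S is followed by h with FIRST {h}. Thus FOLLOW(S) = {$, h}.
FOLLOW(E): in S→J b E, the suffix after E is empty, so FOLLOW(E) ⊇ FOLLOW(S) = {$, h}. Thus FOLLOW(E) = {$, h}.
For E → b h S: FIRST(b h S) = {b}, so it goes in M[E, t] for t ∈ {b}.
For E → λ: FIRST(λ) = {λ}, so it goes in M[E, t] for t ∈ {}; since λ ∈ FIRST, also for every t ∈ FOLLOW(E) = {$, h}.

E → λ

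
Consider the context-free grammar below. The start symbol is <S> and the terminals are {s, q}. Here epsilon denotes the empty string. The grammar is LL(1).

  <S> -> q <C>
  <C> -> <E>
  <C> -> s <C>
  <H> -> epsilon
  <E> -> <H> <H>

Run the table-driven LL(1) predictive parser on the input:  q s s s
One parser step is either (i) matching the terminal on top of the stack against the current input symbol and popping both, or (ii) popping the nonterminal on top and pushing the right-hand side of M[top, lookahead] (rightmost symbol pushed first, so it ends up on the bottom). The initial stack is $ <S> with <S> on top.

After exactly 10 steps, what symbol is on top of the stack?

      Stack    Input      Action
   1  $ <S>    q s s s $  expand <S> -> q <C>
   2  $ <C> q  q s s s $  match q
   3  $ <C>    s s s $    expand <C> -> s <C>
   4  $ <C> s  s s s $    match s
   5  $ <C>    s s $      expand <C> -> s <C>
   6  $ <C> s  s s $      match s
   7  $ <C>    s $        expand <C> -> s <C>
   8  $ <C> s  s $        match s
   9  $ <C>    $          expand <C> -> <E>
  10  $ <E>    $          expand <E> -> <H> <H>
Stack after step 10: $ <H> <H> (top = <H>).

<H>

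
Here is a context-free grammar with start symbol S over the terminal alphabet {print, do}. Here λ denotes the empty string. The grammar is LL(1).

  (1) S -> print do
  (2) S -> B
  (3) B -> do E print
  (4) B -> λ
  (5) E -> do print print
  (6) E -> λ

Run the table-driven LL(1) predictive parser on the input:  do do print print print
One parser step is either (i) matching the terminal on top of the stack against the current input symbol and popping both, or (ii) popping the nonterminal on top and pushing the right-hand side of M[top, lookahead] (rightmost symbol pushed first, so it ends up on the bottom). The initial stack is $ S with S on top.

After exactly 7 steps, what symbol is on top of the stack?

     Stack                   Input                      Action
  1  $ S                     do do print print print $  expand S -> B
  2  $ B                     do do print print print $  expand B -> do E print
  3  $ print E do            do do print print print $  match do
  4  $ print E               do print print print $     expand E -> do print print
  5  $ print print print do  do print print print $     match do
  6  $ print print print     print print print $        match print
  7  $ print print           print print $              match print
Stack after step 7: $ print (top = print).

print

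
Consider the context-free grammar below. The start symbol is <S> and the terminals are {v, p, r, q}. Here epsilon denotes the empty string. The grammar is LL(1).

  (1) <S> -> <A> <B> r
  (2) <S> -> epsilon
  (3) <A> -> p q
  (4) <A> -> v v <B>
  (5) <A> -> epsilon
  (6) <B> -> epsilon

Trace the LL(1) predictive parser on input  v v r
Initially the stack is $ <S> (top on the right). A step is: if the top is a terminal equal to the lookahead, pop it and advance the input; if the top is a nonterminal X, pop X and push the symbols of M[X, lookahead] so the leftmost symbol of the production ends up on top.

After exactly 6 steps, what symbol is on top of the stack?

step 1: stack=$ <S>  input=v v r $  — expand <S> -> <A> <B> r
step 2: stack=$ r <B> <A>  input=v v r $  — expand <A> -> v v <B>
step 3: stack=$ r <B> <B> v v  input=v v r $  — match v
step 4: stack=$ r <B> <B> v  input=v r $  — match v
step 5: stack=$ r <B> <B>  input=r $  — expand <B> -> epsilon
step 6: stack=$ r <B>  input=r $  — expand <B> -> epsilon
Stack after step 6: $ r (top = r).

r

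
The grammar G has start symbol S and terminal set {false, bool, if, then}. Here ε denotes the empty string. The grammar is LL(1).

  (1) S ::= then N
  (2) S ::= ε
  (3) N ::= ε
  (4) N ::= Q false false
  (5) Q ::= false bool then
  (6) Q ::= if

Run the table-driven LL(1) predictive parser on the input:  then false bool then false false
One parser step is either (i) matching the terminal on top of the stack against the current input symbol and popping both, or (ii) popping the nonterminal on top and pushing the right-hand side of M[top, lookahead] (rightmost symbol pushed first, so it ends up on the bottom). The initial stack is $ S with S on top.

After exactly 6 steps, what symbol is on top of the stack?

step 1: stack=$ S  input=then false bool then false false $  — expand S ::= then N
step 2: stack=$ N then  input=then false bool then false false $  — match then
step 3: stack=$ N  input=false bool then false false $  — expand N ::= Q false false
step 4: stack=$ false false Q  input=false bool then false false $  — expand Q ::= false bool then
step 5: stack=$ false false then bool false  input=false bool then false false $  — match false
step 6: stack=$ false false then bool  input=bool then false false $  — match bool
Stack after step 6: $ false false then (top = then).

then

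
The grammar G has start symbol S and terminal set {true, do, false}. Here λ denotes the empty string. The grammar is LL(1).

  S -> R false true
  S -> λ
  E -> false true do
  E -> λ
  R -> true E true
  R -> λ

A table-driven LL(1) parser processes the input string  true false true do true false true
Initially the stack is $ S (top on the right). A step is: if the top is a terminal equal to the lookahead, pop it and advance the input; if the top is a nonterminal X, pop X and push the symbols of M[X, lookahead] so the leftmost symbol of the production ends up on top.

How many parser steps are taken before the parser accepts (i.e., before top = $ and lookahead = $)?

      Stack                            Input                                 Action
   1  $ S                              true false true do true false true $  expand S -> R false true
   2  $ true false R                   true false true do true false true $  expand R -> true E true
   3  $ true false true E true         true false true do true false true $  match true
   4  $ true false true E              false true do true false true $       expand E -> false true do
   5  $ true false true do true false  false true do true false true $       match false
   6  $ true false true do true        true do true false true $             match true
   7  $ true false true do             do true false true $                  match do
   8  $ true false true                true false true $                     match true
   9  $ true false                     false true $                          match false
  10  $ true                           true $                                match true
Accept reached after 10 steps.

10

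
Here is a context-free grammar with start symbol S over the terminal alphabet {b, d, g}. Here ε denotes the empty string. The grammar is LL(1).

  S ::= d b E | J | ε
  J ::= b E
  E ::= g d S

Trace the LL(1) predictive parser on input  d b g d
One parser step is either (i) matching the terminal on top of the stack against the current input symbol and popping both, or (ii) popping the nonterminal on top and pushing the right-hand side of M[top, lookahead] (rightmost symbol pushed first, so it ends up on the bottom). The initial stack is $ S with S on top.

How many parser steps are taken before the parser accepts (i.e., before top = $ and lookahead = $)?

     Stack    Input      Action
  1  $ S      d b g d $  expand S ::= d b E
  2  $ E b d  d b g d $  match d
  3  $ E b    b g d $    match b
  4  $ E      g d $      expand E ::= g d S
  5  $ S d g  g d $      match g
  6  $ S d    d $        match d
  7  $ S      $          expand S ::= ε
Accept reached after 7 steps.

7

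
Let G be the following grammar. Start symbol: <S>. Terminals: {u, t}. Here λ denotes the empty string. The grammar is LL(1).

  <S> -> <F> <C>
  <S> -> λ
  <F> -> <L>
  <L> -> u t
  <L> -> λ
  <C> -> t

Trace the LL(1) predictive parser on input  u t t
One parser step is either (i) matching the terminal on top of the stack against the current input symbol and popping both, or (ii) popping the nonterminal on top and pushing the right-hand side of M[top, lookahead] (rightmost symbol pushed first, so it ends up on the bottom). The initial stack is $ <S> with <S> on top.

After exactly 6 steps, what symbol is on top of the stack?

     Stack      Input    Action
  1  $ <S>      u t t $  expand <S> -> <F> <C>
  2  $ <C> <F>  u t t $  expand <F> -> <L>
  3  $ <C> <L>  u t t $  expand <L> -> u t
  4  $ <C> t u  u t t $  match u
  5  $ <C> t    t t $    match t
  6  $ <C>      t $      expand <C> -> t
Stack after step 6: $ t (top = t).

t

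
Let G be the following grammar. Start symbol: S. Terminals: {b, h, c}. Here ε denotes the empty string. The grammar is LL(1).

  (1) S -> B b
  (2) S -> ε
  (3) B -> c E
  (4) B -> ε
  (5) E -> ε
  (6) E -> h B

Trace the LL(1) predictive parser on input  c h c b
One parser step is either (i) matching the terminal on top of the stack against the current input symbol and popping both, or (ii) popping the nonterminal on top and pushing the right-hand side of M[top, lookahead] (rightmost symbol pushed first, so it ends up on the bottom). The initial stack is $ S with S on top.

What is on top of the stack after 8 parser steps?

b

     Stack    Input      Action
  1  $ S      c h c b $  expand S -> B b
  2  $ b B    c h c b $  expand B -> c E
  3  $ b E c  c h c b $  match c
  4  $ b E    h c b $    expand E -> h B
  5  $ b B h  h c b $    match h
  6  $ b B    c b $      expand B -> c E
  7  $ b E c  c b $      match c
  8  $ b E    b $        expand E -> ε
Stack after step 8: $ b (top = b).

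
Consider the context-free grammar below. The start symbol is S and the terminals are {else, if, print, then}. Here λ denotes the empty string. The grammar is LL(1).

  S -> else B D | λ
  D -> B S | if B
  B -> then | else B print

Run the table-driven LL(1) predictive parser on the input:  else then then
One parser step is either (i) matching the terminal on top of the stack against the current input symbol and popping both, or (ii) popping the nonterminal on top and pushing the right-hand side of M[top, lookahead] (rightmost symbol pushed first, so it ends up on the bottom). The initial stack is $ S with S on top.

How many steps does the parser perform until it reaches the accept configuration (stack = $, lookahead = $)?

step 1: stack=$ S  input=else then then $  — expand S -> else B D
step 2: stack=$ D B else  input=else then then $  — match else
step 3: stack=$ D B  input=then then $  — expand B -> then
step 4: stack=$ D then  input=then then $  — match then
step 5: stack=$ D  input=then $  — expand D -> B S
step 6: stack=$ S B  input=then $  — expand B -> then
step 7: stack=$ S then  input=then $  — match then
step 8: stack=$ S  input=$  — expand S -> λ
Accept reached after 8 steps.

8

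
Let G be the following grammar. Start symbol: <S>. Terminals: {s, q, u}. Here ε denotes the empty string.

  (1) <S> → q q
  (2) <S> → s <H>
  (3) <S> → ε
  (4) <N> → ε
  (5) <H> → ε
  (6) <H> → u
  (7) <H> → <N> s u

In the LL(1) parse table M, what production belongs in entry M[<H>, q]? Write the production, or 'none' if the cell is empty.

none

FIRST(<S>): from <S>→q q we get {q}; from <S>→s <H> we get {s}; from <S>→ε we get {ε}. So FIRST(<S>) = {ε, q, s}.
FIRST(<N>): from <N>→ε we get {ε}. So FIRST(<N>) = {ε}.
FIRST(<H>): from <H>→ε we get {ε}; from <H>→u we get {u}; from <H>→<N> s u we get {s}. So FIRST(<H>) = {ε, s, u}.
FOLLOW(<S>) includes $ since <S> is the start symbol.
FOLLOW(<S>): <S> appears on no right-hand side. Thus FOLLOW(<S>) = {$}.
FOLLOW(<H>): in <S>→s <H>, the suffix after <H> is empty, so FOLLOW(<H>) ⊇ FOLLOW(<S>) = {$}. Thus FOLLOW(<H>) = {$}.
For <H> → ε: FIRST(ε) = {ε}, so it goes in M[<H>, t] for t ∈ {}; since ε ∈ FIRST, also for every t ∈ FOLLOW(<H>) = {$}.
For <H> → u: FIRST(u) = {u}, so it goes in M[<H>, t] for t ∈ {u}.
For <H> → <N> s u: FIRST(<N> s u) = {s}, so it goes in M[<H>, t] for t ∈ {s}.
None of these place a production in M[<H>, q].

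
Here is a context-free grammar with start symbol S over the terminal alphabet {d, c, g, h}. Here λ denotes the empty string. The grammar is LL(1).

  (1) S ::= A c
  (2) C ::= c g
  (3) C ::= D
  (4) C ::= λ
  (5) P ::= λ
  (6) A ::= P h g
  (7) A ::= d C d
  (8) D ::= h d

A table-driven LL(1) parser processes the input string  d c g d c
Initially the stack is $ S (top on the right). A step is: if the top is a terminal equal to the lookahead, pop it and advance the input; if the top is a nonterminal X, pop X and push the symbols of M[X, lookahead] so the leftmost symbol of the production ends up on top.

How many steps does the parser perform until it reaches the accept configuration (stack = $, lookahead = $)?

     Stack      Input        Action
  1  $ S        d c g d c $  expand S ::= A c
  2  $ c A      d c g d c $  expand A ::= d C d
  3  $ c d C d  d c g d c $  match d
  4  $ c d C    c g d c $    expand C ::= c g
  5  $ c d g c  c g d c $    match c
  6  $ c d g    g d c $      match g
  7  $ c d      d c $        match d
  8  $ c        c $          match c
Accept reached after 8 steps.

8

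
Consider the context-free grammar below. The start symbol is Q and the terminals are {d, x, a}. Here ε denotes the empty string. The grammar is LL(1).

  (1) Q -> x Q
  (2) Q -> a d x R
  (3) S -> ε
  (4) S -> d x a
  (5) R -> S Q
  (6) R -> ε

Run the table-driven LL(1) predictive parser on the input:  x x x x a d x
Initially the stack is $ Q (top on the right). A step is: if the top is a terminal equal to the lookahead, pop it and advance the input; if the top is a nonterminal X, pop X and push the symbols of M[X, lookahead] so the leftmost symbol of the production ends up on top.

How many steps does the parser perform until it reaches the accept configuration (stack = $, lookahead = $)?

13

step 1: stack=$ Q  input=x x x x a d x $  — expand Q -> x Q
step 2: stack=$ Q x  input=x x x x a d x $  — match x
step 3: stack=$ Q  input=x x x a d x $  — expand Q -> x Q
step 4: stack=$ Q x  input=x x x a d x $  — match x
step 5: stack=$ Q  input=x x a d x $  — expand Q -> x Q
step 6: stack=$ Q x  input=x x a d x $  — match x
step 7: stack=$ Q  input=x a d x $  — expand Q -> x Q
step 8: stack=$ Q x  input=x a d x $  — match x
step 9: stack=$ Q  input=a d x $  — expand Q -> a d x R
step 10: stack=$ R x d a  input=a d x $  — match a
step 11: stack=$ R x d  input=d x $  — match d
step 12: stack=$ R x  input=x $  — match x
step 13: stack=$ R  input=$  — expand R -> ε
Accept reached after 13 steps.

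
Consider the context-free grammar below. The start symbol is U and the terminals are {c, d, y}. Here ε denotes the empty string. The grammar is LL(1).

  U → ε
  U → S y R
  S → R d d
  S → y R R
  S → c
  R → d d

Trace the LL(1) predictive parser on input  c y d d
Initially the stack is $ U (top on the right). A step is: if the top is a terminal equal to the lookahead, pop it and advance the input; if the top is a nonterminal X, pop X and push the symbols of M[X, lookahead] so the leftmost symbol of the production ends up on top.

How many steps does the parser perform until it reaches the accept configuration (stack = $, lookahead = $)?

     Stack    Input      Action
  1  $ U      c y d d $  expand U → S y R
  2  $ R y S  c y d d $  expand S → c
  3  $ R y c  c y d d $  match c
  4  $ R y    y d d $    match y
  5  $ R      d d $      expand R → d d
  6  $ d d    d d $      match d
  7  $ d      d $        match d
Accept reached after 7 steps.

7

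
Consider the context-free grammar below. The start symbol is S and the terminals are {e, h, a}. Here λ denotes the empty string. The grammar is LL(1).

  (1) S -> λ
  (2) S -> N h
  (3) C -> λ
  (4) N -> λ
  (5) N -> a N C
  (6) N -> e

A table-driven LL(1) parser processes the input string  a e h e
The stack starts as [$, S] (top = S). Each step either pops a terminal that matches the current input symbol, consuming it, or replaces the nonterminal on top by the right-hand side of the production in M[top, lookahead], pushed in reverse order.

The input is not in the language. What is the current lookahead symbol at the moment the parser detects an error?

     Stack      Input      Action
  1  $ S        a e h e $  expand S -> N h
  2  $ h N      a e h e $  expand N -> a N C
  3  $ h C N a  a e h e $  match a
  4  $ h C N    e h e $    expand N -> e
  5  $ h C e    e h e $    match e
  6  $ h C      h e $      expand C -> λ
  7  $ h        h e $      match h
  8  $          e $        error: stack empty but input remains

e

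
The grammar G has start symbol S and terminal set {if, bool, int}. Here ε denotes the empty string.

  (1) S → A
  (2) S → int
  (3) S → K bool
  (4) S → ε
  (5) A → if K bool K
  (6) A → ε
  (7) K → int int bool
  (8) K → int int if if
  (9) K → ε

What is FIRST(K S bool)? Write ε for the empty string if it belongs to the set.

{bool, if, int}

FIRST(A): from A→if K bool K we get {if}; from A→ε we get {ε}. So FIRST(A) = {ε, if}.
FIRST(K): from K→int int bool we get {int}; from K→int int if if we get {int}; from K→ε we get {ε}. So FIRST(K) = {ε, int}.
FIRST(S): from S→A we get {ε, if}; from S→int we get {int}; from S→K bool we get {bool, int}; from S→ε we get {ε}. So FIRST(S) = {ε, bool, if, int}.
FIRST(K S bool): take FIRST of each symbol in turn, carrying on past any symbol whose FIRST contains ε; result {bool, if, int}.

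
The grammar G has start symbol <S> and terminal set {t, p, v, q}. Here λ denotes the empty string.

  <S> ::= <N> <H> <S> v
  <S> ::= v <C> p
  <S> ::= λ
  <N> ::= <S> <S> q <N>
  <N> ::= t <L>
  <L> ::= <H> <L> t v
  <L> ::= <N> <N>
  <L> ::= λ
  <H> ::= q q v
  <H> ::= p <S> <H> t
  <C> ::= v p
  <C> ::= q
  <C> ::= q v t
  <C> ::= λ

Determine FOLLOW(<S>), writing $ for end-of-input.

{$, p, q, t, v}

FIRST(<H>) = {p, q}
FIRST(<C>) = {λ, q, v}
FIRST(<S>) = {λ, q, t, v}  (via <N> <H> <S> v)
FIRST(<N>) = {q, t, v}  (via <S> <S> q <N>)
FIRST(<L>) = {λ, p, q, t, v}  (via <H> <L> t v, <N> <N>)
FOLLOW(<S>) includes $ since <S> is the start symbol.
FOLLOW(<S>): in <S>::=<N> <H> <S> v, <S> is followed by v with FIRST {v}; in <N>::=<S> <S> q <N> (occurrence 1), <S> is followed by <S> q <N> with FIRST {q, t, v}; in <N>::=<S> <S> q <N> (occurrence 2), <S> is followed by q <N> with FIRST {q}; in <H>::=p <S> <H> t, <S> is followed by <H> t with FIRST {p, q}. Thus FOLLOW(<S>) = {$, p, q, t, v}.
FOLLOW(<H>): in <S>::=<N> <H> <S> v, <H> is followed by <S> v with FIRST {q, t, v}; in <L>::=<H> <L> t v, <H> is followed by <L> t v with FIRST {p, q, t, v}; in <H>::=p <S> <H> t, <H> is followed by t with FIRST {t}. Thus FOLLOW(<H>) = {p, q, t, v}.
FOLLOW(<C>): in <S>::=v <C> p, <C> is followed by p with FIRST {p}. Thus FOLLOW(<C>) = {p}.
FOLLOW(<N>): in <S>::=<N> <H> <S> v, <N> is followed by <H> <S> v with FIRST {p, q}; in <N>::=<S> <S> q <N>, the suffix after <N> is empty (adds nothing new); in <L>::=<N> <N> (occurrence 1), <N> is followed by <N> with FIRST {q, t, v}; in <L>::=<N> <N> (occurrence 2), the suffix after <N> is empty, so FOLLOW(<N>) ⊇ FOLLOW(<L>) = {p, q, t, v}. Thus FOLLOW(<N>) = {p, q, t, v}.
FOLLOW(<L>): in <N>::=t <L>, the suffix after <L> is empty, so FOLLOW(<L>) ⊇ FOLLOW(<N>) = {p, q, t, v}; in <L>::=<H> <L> t v, <L> is followed by t v with FIRST {t}. Thus FOLLOW(<L>) = {p, q, t, v}.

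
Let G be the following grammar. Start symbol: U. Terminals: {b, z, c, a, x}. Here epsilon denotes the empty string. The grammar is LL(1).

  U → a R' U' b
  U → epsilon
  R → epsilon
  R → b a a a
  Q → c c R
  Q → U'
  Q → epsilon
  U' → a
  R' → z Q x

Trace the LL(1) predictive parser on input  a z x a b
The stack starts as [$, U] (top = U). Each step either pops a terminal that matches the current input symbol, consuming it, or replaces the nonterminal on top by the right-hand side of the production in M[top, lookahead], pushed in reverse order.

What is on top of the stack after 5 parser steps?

x

     Stack         Input        Action
  1  $ U           a z x a b $  expand U → a R' U' b
  2  $ b U' R' a   a z x a b $  match a
  3  $ b U' R'     z x a b $    expand R' → z Q x
  4  $ b U' x Q z  z x a b $    match z
  5  $ b U' x Q    x a b $      expand Q → epsilon
Stack after step 5: $ b U' x (top = x).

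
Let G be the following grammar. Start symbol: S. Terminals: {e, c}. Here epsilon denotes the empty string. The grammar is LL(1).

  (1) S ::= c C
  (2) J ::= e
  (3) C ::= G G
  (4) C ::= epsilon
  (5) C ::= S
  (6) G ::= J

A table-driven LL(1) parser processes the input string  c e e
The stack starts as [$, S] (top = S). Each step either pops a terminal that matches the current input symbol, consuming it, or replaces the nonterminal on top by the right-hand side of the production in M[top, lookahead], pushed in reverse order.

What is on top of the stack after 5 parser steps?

e

step 1: stack=$ S  input=c e e $  — expand S ::= c C
step 2: stack=$ C c  input=c e e $  — match c
step 3: stack=$ C  input=e e $  — expand C ::= G G
step 4: stack=$ G G  input=e e $  — expand G ::= J
step 5: stack=$ G J  input=e e $  — expand J ::= e
Stack after step 5: $ G e (top = e).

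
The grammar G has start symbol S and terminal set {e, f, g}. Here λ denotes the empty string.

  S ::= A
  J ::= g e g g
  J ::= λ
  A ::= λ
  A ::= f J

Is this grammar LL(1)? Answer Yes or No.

Yes

FIRST(S) = {λ, f}
FIRST(J) = {λ, g}
FIRST(A) = {λ, f}
FOLLOW(S) = {$}
FOLLOW(J) = {$}
FOLLOW(A) = {$}
Each cell of M receives at most one production.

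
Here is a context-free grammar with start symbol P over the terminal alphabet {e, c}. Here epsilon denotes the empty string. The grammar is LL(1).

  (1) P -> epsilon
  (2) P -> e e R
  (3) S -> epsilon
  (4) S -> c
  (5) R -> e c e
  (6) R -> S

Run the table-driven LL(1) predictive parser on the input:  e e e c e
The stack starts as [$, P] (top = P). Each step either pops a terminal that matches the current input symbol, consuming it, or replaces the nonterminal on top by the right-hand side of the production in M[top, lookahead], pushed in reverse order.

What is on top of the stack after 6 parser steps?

step 1: stack=$ P  input=e e e c e $  — expand P -> e e R
step 2: stack=$ R e e  input=e e e c e $  — match e
step 3: stack=$ R e  input=e e c e $  — match e
step 4: stack=$ R  input=e c e $  — expand R -> e c e
step 5: stack=$ e c e  input=e c e $  — match e
step 6: stack=$ e c  input=c e $  — match c
Stack after step 6: $ e (top = e).

e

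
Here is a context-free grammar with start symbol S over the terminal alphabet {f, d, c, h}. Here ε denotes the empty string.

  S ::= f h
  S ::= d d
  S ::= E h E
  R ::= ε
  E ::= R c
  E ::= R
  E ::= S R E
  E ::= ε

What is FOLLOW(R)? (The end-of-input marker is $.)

FIRST(R) = {ε}
FIRST(S) = {c, d, f, h}  (via E h E)
FIRST(E) = {ε, c, d, f, h}  (via R c, R, S R E)
FOLLOW(S) includes $ since S is the start symbol.
FOLLOW(S): in E::=S R E, S is followed by R E with FIRST {ε, c, d, f, h}; in E::=S R E, the suffix after S is nullable, so FOLLOW(S) ⊇ FOLLOW(E) = {$, c, d, f, h}. Thus FOLLOW(S) = {$, c, d, f, h}.
FOLLOW(E): in S::=E h E (occurrence 1), E is followed by h E with FIRST {h}; in S::=E h E (occurrence 2), the suffix after E is empty, so FOLLOW(E) ⊇ FOLLOW(S) = {$, c, d, f, h}; in E::=S R E, the suffix after E is empty (adds nothing new). Thus FOLLOW(E) = {$, c, d, f, h}.
FOLLOW(R): in E::=R c, R is followed by c with FIRST {c}; in E::=R, the suffix after R is empty, so FOLLOW(R) ⊇ FOLLOW(E) = {$, c, d, f, h}; in E::=S R E, R is followed by E with FIRST {ε, c, d, f, h}; in E::=S R E, the suffix after R is nullable, so FOLLOW(R) ⊇ FOLLOW(E) = {$, c, d, f, h}. Thus FOLLOW(R) = {$, c, d, f, h}.

{$, c, d, f, h}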